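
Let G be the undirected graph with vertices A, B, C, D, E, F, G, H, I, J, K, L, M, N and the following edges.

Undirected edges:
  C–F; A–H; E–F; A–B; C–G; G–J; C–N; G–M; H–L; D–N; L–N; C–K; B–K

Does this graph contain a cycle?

Yes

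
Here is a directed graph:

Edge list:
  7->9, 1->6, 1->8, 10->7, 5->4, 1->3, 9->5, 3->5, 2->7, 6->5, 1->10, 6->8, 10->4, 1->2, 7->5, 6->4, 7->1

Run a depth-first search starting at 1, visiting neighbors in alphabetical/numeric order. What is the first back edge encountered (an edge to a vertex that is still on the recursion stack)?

DFS from 1 (visiting neighbors in alphabetical/numeric order); mark gray on enter, black on exit:
1 gray
  2 gray
    7 gray
      7→1: 1 is gray → back edge
First back edge: 7 → 1.

7→1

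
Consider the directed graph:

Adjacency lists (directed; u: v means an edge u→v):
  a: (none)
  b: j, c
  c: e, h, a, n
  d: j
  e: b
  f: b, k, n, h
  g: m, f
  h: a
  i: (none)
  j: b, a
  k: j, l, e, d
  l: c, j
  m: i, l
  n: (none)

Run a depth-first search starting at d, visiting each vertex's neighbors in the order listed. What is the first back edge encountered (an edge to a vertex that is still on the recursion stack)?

DFS from d (visiting each vertex's neighbors in the order listed); mark gray on enter, black on exit:
d gray
  j gray
    b gray
      b→j: j is gray → back edge
First back edge: b → j.

b→j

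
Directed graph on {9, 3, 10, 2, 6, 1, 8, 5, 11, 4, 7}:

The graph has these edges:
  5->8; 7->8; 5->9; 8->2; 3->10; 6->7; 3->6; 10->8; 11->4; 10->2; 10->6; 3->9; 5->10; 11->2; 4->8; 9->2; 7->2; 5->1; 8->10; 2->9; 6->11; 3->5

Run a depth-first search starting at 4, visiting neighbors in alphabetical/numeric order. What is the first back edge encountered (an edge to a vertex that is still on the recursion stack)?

DFS from 4 (visiting neighbors in alphabetical/numeric order); mark gray on enter, black on exit:
4 gray
  8 gray
    2 gray
      9 gray
        9→2: 2 is gray → back edge
First back edge: 9 → 2.

9→2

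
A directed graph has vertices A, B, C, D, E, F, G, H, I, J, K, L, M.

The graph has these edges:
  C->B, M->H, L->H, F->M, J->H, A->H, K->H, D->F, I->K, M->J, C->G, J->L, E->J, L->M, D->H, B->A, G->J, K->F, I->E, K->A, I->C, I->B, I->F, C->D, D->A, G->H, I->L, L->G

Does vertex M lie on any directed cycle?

M is on a cycle iff M can reach itself via ≥1 edge.
M → J → L → M — yes.

Yes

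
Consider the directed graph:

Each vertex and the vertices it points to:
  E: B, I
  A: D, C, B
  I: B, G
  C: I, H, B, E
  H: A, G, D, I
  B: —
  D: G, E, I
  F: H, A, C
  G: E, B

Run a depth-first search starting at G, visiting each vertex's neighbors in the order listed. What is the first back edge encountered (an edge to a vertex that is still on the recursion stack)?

I->G

DFS from G (visiting each vertex's neighbors in the order listed); mark gray on enter, black on exit:
G gray
  E gray
    B gray
    B black
    I gray
      I→B: B black — skip
      I→G: G is gray → back edge
First back edge: I → G.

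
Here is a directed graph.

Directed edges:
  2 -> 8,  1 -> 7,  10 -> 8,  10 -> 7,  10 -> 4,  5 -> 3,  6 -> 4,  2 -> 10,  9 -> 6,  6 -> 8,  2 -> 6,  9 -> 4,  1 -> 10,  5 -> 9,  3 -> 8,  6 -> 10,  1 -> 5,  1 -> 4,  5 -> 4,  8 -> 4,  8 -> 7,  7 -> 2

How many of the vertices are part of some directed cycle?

A vertex is on a directed cycle iff it belongs to a strongly connected component of size ≥ 2 (or has a self-loop).
The vertices on cycles are {2, 6, 7, 8, 10} — 5 in total.

5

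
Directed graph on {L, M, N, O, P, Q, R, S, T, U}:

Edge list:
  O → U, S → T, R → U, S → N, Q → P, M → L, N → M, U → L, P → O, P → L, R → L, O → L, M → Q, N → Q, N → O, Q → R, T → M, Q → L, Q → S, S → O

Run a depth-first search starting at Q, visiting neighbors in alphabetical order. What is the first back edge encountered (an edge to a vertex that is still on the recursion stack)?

M->Q

DFS from Q (visiting neighbors in alphabetical order); mark gray on enter, black on exit:
Q gray
  L gray
  L black
  P gray
    P→L: L black — skip
    O gray
      O→L: L black — skip
      U gray
        U→L: L black — skip
      U black
    O black
  P black
  R gray
    R→L: L black — skip
    R→U: U black — skip
  R black
  S gray
    N gray
      M gray
        M→L: L black — skip
        M→Q: Q is gray → back edge
First back edge: M → Q.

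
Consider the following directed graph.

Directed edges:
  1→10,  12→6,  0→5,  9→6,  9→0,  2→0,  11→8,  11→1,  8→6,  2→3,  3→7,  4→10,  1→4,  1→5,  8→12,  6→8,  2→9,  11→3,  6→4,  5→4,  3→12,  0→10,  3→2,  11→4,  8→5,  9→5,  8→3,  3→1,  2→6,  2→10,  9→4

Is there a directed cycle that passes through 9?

9 is on a cycle iff 9 can reach itself via ≥1 edge.
9 → 6 → 8 → 3 → 2 → 9 — yes.

Yes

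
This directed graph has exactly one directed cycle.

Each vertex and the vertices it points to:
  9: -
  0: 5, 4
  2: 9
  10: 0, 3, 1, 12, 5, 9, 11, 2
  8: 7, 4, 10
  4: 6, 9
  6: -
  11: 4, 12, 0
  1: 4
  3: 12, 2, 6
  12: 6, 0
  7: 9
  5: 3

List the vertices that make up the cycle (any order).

0, 3, 5, 12

DFS with gray/black marking from 3:
3 gray
  12 gray
    6 gray
    6 black
    0 gray
      5 gray
        5→3: 3 is gray → back edge
Back edge closes the cycle 3 → 12 → 0 → 5 → 3; its vertices are {0, 3, 5, 12}.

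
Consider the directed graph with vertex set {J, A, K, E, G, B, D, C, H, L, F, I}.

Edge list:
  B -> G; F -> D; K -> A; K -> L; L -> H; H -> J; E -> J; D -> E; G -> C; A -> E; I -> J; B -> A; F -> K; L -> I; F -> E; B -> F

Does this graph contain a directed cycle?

No

DFS with white/gray/black marking, starting from K:
K gray
  A gray
    E gray
      J gray
      J black
    E black
  A black
  L gray
    H gray
      H→J: J black — skip
    H black
    I gray
      I→J: J black — skip
    I black
  L black
K black
G gray
  C gray
  C black
G black
B gray
  B→G: G black — skip
  F gray
    F→K: K black — skip
    D gray
      D→E: E black — skip
    D black
    F→E: E black — skip
  F black
  B→A: A black — skip
B black
Every edge goes to a white or black vertex — no back edge, so the graph is acyclic.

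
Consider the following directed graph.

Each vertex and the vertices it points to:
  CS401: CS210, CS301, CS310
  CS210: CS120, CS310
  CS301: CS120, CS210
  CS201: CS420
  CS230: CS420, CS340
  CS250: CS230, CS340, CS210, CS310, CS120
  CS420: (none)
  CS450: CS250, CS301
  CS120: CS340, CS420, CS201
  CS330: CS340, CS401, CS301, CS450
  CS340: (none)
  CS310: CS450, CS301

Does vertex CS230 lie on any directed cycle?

CS230 lies on a cycle iff there is a path from CS230 back to itself.
Exploring from CS230, it never reaches itself; equivalently, its strongly connected component is a singleton.

No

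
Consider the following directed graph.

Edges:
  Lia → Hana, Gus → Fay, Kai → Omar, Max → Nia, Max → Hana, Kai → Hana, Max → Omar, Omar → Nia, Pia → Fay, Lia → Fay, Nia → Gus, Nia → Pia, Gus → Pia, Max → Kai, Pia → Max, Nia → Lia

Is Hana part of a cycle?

Hana lies on a cycle iff there is a path from Hana back to itself.
Exploring from Hana, it never reaches itself; equivalently, its strongly connected component is a singleton.

No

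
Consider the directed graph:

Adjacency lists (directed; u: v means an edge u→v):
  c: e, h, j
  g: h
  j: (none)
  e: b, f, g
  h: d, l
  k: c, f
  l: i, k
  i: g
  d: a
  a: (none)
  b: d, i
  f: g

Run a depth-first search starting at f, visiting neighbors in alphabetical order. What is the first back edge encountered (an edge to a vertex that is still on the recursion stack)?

i→g

DFS from f (visiting neighbors in alphabetical order); mark gray on enter, black on exit:
f gray
  g gray
    h gray
      d gray
        a gray
        a black
      d black
      l gray
        i gray
          i→g: g is gray → back edge
First back edge: i → g.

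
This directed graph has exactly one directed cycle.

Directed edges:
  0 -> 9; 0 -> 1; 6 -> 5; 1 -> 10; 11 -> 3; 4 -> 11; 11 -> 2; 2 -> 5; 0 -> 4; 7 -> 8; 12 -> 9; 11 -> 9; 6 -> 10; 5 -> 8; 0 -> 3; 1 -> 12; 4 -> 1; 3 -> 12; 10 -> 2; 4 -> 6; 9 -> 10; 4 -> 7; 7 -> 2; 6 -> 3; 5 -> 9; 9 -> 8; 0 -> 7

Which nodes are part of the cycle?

DFS with gray/black marking from 5:
5 gray
  9 gray
    10 gray
      2 gray
        2→5: 5 is gray → back edge
Back edge closes the cycle 5 → 9 → 10 → 2 → 5; its vertices are {2, 5, 9, 10}.

2, 5, 9, 10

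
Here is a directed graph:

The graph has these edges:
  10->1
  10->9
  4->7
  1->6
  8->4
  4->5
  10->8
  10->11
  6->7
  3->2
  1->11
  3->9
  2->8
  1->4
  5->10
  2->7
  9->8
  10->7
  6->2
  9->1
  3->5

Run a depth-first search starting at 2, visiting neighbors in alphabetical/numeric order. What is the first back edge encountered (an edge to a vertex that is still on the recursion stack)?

DFS from 2 (visiting neighbors in alphabetical/numeric order); mark gray on enter, black on exit:
2 gray
  7 gray
  7 black
  8 gray
    4 gray
      5 gray
        10 gray
          1 gray
            1→4: 4 is gray → back edge
First back edge: 1 → 4.

1→4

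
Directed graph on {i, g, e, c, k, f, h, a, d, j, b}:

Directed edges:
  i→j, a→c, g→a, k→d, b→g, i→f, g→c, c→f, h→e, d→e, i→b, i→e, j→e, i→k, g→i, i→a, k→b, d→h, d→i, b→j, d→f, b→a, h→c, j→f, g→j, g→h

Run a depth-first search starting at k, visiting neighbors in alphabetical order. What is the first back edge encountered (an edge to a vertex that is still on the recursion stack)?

i→b

DFS from k (visiting neighbors in alphabetical order); mark gray on enter, black on exit:
k gray
  b gray
    a gray
      c gray
        f gray
        f black
      c black
    a black
    g gray
      g→a: a black — skip
      g→c: c black — skip
      h gray
        h→c: c black — skip
        e gray
        e black
      h black
      i gray
        i→a: a black — skip
        i→b: b is gray → back edge
First back edge: i → b.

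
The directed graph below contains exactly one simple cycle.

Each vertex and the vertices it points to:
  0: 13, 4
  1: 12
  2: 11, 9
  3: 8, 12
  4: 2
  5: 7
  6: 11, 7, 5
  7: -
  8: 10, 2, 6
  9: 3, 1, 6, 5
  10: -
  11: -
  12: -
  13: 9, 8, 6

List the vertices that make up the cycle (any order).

2, 3, 8, 9

DFS with gray/black marking from 9:
9 gray
  3 gray
    8 gray
      10 gray
      10 black
      2 gray
        11 gray
        11 black
        2→9: 9 is gray → back edge
Back edge closes the cycle 9 → 3 → 8 → 2 → 9; its vertices are {2, 3, 8, 9}.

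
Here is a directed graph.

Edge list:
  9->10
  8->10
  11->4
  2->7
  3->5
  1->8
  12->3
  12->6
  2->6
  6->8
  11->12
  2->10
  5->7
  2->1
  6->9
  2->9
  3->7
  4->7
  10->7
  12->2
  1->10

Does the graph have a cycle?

No

DFS with white/gray/black marking, starting from 11:
11 gray
  4 gray
    7 gray
    7 black
  4 black
  12 gray
    2 gray
      9 gray
        10 gray
          10→7: 7 black — skip
        10 black
      9 black
      6 gray
        6→9: 9 black — skip
        8 gray
          8→10: 10 black — skip
        8 black
      6 black
      2→7: 7 black — skip
      2→10: 10 black — skip
      1 gray
        1→8: 8 black — skip
        1→10: 10 black — skip
      1 black
    2 black
    3 gray
      5 gray
        5→7: 7 black — skip
      5 black
      3→7: 7 black — skip
    3 black
    12→6: 6 black — skip
  12 black
11 black
Every edge goes to a white or black vertex — no back edge, so the graph is acyclic.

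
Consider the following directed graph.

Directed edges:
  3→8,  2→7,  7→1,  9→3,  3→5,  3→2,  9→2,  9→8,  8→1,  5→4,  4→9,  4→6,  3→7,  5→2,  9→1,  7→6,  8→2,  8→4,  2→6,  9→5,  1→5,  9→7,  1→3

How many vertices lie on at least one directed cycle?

8

A vertex is on a directed cycle iff it belongs to a strongly connected component of size ≥ 2 (or has a self-loop).
The vertices on cycles are {1, 2, 3, 4, 5, 7, 8, 9} — 8 in total.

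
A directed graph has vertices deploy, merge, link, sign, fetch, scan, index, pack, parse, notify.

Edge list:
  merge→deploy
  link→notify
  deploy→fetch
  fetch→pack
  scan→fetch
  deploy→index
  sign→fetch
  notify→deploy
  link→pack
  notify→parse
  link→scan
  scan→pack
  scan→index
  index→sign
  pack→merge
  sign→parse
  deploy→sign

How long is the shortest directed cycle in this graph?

4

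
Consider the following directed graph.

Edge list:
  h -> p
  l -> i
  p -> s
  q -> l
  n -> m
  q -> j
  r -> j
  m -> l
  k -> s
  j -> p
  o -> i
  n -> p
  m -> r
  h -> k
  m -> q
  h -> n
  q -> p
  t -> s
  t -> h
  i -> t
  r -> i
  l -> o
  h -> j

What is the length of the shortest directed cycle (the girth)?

6

For each vertex v, BFS finds the shortest path from v back to v.
The shortest such closed walk is h → n → m → l → i → t → h, length 6.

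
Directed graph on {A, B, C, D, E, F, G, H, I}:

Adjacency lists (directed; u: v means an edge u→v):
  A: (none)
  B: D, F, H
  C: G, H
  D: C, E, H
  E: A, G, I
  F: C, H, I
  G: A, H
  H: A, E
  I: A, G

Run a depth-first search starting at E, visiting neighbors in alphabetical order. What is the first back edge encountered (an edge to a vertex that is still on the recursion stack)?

H→E

DFS from E (visiting neighbors in alphabetical order); mark gray on enter, black on exit:
E gray
  A gray
  A black
  G gray
    G→A: A black — skip
    H gray
      H→A: A black — skip
      H→E: E is gray → back edge
First back edge: H → E.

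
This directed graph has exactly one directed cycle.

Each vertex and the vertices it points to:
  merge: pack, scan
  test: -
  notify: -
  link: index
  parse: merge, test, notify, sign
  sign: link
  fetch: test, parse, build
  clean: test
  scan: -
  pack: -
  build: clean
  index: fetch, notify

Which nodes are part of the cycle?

link, sign, fetch, index, parse

DFS with gray/black marking from fetch:
fetch gray
  test gray
  test black
  parse gray
    merge gray
      pack gray
      pack black
      scan gray
      scan black
    merge black
    parse→test: test black — skip
    notify gray
    notify black
    sign gray
      link gray
        index gray
          index→fetch: fetch is gray → back edge
Back edge closes the cycle fetch → parse → sign → link → index → fetch; its vertices are {link, sign, fetch, index, parse}.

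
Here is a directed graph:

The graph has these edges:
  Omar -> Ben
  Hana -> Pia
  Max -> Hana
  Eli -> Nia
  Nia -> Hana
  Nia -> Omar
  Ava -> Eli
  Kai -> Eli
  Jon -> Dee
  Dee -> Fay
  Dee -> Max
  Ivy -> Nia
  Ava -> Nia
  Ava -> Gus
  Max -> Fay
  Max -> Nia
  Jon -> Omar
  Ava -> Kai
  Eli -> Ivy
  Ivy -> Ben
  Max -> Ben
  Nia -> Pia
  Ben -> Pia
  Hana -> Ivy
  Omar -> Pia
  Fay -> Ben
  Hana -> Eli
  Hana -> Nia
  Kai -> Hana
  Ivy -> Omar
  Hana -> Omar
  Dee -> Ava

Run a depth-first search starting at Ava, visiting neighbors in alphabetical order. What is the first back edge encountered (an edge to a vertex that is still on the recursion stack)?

DFS from Ava (visiting neighbors in alphabetical order); mark gray on enter, black on exit:
Ava gray
  Eli gray
    Ivy gray
      Ben gray
        Pia gray
        Pia black
      Ben black
      Nia gray
        Hana gray
          Hana→Eli: Eli is gray → back edge
First back edge: Hana → Eli.

Hana→Eli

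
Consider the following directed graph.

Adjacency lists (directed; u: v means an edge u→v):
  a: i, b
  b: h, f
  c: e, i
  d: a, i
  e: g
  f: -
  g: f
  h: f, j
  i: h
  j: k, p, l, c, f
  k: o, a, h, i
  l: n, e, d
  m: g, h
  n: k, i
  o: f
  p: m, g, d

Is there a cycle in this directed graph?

Yes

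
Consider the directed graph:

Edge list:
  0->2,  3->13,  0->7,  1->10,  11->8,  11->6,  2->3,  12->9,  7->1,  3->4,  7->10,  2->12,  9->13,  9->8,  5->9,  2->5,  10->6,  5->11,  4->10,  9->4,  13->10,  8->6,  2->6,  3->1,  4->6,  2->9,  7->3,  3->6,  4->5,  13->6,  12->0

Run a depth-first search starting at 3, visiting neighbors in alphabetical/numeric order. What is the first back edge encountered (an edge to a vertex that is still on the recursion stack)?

9->4

DFS from 3 (visiting neighbors in alphabetical/numeric order); mark gray on enter, black on exit:
3 gray
  1 gray
    10 gray
      6 gray
      6 black
    10 black
  1 black
  4 gray
    5 gray
      9 gray
        9→4: 4 is gray → back edge
First back edge: 9 → 4.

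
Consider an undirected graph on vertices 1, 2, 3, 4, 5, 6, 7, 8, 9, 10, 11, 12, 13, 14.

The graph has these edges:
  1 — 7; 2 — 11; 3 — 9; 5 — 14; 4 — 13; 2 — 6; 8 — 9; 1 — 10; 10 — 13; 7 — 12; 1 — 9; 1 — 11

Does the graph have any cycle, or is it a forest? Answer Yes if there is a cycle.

No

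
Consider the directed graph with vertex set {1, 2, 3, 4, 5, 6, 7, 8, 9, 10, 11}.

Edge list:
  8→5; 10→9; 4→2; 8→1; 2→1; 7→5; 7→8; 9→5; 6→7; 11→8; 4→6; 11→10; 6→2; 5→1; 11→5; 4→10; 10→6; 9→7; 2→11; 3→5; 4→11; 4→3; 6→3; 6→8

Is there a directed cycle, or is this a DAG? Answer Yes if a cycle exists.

DFS with white/gray/black marking, starting from 11:
11 gray
  8 gray
    1 gray
    1 black
    5 gray
      5→1: 1 black — skip
    5 black
  8 black
  11→5: 5 black — skip
  10 gray
    6 gray
      7 gray
        7→8: 8 black — skip
        7→5: 5 black — skip
      7 black
      2 gray
        2→11: 11 is gray → back edge
Back edge found, so a cycle exists: 11 → 10 → 6 → 2 → 11.

Yes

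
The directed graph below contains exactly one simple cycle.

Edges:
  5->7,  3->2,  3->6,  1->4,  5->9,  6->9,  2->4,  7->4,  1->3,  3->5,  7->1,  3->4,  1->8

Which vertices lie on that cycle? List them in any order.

DFS with gray/black marking from 1:
1 gray
  4 gray
  4 black
  3 gray
    6 gray
      9 gray
      9 black
    6 black
    5 gray
      7 gray
        7→4: 4 black — skip
        7→1: 1 is gray → back edge
Back edge closes the cycle 1 → 3 → 5 → 7 → 1; its vertices are {1, 3, 5, 7}.

1, 3, 5, 7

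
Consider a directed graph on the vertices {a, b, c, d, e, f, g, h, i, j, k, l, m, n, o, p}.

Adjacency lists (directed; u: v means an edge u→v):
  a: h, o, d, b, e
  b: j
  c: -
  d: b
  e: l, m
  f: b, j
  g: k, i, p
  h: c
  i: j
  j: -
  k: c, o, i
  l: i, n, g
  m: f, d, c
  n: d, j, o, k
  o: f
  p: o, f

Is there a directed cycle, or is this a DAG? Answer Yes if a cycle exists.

No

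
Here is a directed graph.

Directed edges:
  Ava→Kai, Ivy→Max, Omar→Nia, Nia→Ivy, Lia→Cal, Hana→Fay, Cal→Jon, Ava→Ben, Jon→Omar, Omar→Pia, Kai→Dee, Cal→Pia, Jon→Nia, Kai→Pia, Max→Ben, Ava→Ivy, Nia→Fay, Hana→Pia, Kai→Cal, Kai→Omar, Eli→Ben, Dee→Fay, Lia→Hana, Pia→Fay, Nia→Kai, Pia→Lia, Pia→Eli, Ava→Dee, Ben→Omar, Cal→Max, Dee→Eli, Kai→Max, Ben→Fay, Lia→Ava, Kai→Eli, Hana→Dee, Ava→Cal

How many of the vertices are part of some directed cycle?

A vertex is on a directed cycle iff it belongs to a strongly connected component of size ≥ 2 (or has a self-loop).
The vertices on cycles are {Ava, Ben, Cal, Dee, Eli, Ivy, Jon, Kai, Lia, Max, Nia, Pia, Hana, Omar} — 14 in total.

14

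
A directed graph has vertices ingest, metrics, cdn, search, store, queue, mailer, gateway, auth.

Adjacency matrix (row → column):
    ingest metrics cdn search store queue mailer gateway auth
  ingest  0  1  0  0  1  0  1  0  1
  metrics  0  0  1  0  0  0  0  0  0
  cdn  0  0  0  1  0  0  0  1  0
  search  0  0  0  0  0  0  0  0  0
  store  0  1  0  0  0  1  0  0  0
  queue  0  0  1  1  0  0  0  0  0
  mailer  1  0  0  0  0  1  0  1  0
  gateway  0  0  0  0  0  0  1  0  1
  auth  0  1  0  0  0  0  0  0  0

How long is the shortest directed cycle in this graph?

2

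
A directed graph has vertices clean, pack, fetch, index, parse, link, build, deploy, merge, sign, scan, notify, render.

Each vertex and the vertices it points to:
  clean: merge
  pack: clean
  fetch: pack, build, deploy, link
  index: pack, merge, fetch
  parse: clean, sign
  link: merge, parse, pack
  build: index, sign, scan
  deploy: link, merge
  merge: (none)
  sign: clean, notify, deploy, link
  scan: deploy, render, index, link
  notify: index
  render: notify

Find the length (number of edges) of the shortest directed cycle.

For each vertex v, BFS finds the shortest path from v back to v.
The shortest such closed walk is fetch → build → index → fetch, length 3.

3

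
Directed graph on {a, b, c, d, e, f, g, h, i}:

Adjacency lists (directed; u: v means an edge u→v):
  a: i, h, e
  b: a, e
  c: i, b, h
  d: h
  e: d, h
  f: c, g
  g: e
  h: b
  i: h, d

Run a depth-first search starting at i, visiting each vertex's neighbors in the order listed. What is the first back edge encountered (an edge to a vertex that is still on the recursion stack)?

a->i

DFS from i (visiting each vertex's neighbors in the order listed); mark gray on enter, black on exit:
i gray
  h gray
    b gray
      a gray
        a→i: i is gray → back edge
First back edge: a → i.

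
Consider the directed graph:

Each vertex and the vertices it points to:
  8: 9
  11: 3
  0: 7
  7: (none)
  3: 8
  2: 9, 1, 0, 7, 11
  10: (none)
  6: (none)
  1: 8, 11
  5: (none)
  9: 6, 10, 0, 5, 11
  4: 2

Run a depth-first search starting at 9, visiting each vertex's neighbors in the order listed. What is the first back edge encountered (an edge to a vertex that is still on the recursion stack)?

DFS from 9 (visiting each vertex's neighbors in the order listed); mark gray on enter, black on exit:
9 gray
  6 gray
  6 black
  10 gray
  10 black
  0 gray
    7 gray
    7 black
  0 black
  5 gray
  5 black
  11 gray
    3 gray
      8 gray
        8→9: 9 is gray → back edge
First back edge: 8 → 9.

8→9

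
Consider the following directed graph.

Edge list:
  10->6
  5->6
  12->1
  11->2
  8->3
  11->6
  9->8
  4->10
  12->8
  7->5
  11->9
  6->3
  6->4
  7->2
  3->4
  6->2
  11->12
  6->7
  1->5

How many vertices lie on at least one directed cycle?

6

A vertex is on a directed cycle iff it belongs to a strongly connected component of size ≥ 2 (or has a self-loop).
The vertices on cycles are {3, 4, 5, 6, 7, 10} — 6 in total.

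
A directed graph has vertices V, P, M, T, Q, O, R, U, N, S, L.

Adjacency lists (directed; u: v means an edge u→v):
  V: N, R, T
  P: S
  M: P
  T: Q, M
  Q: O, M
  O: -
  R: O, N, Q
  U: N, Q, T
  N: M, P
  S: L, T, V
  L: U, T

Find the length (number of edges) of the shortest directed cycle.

For each vertex v, BFS finds the shortest path from v back to v.
The shortest such closed walk is S → T → M → P → S, length 4.

4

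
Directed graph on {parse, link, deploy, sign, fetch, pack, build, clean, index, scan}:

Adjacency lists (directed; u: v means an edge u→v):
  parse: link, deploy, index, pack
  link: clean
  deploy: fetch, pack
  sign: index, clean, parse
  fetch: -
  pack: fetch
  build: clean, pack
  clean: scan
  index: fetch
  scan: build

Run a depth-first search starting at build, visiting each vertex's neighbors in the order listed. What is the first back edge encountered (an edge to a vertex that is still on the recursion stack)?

scan→build

DFS from build (visiting each vertex's neighbors in the order listed); mark gray on enter, black on exit:
build gray
  clean gray
    scan gray
      scan→build: build is gray → back edge
First back edge: scan → build.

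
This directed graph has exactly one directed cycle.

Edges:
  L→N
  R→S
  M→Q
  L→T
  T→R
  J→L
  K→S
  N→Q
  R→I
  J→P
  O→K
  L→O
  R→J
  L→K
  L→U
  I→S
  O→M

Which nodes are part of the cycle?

J, L, R, T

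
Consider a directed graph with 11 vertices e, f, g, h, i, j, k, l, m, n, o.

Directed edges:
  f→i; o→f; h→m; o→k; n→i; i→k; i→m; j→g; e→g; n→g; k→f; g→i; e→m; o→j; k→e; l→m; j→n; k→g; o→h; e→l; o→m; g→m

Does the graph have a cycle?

DFS with white/gray/black marking, starting from m:
m gray
m black
e gray
  g gray
    g→m: m black — skip
    i gray
      k gray
        k→e: e is gray → back edge
Back edge found, so a cycle exists: e → g → i → k → e.

Yes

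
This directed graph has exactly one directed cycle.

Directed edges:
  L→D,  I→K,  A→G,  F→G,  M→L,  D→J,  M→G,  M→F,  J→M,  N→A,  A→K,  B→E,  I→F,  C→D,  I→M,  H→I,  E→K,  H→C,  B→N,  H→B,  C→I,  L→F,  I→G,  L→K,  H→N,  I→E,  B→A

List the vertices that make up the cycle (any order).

DFS with gray/black marking from D:
D gray
  J gray
    M gray
      L gray
        L→D: D is gray → back edge
Back edge closes the cycle D → J → M → L → D; its vertices are {D, J, L, M}.

D, J, L, M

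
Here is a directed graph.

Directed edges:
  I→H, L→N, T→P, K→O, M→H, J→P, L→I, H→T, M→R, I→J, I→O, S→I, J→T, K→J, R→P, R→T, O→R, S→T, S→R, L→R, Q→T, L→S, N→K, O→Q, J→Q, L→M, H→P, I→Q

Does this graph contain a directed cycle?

No

DFS with white/gray/black marking, starting from N:
N gray
  K gray
    J gray
      P gray
      P black
      Q gray
        T gray
          T→P: P black — skip
        T black
      Q black
      J→T: T black — skip
    J black
    O gray
      O→Q: Q black — skip
      R gray
        R→T: T black — skip
        R→P: P black — skip
      R black
    O black
  K black
N black
H gray
  H→P: P black — skip
  H→T: T black — skip
H black
I gray
  I→Q: Q black — skip
  I→H: H black — skip
  I→O: O black — skip
  I→J: J black — skip
I black
L gray
  L→N: N black — skip
  M gray
    M→H: H black — skip
    M→R: R black — skip
  M black
  S gray
    S→R: R black — skip
    S→I: I black — skip
    S→T: T black — skip
  S black
  L→I: I black — skip
  L→R: R black — skip
L black
Every edge goes to a white or black vertex — no back edge, so the graph is acyclic.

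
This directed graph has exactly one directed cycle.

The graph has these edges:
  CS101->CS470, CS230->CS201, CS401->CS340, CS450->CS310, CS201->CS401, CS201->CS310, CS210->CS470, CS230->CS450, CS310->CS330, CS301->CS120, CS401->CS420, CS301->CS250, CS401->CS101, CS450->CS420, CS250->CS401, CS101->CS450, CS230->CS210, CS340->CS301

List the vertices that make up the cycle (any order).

CS250, CS301, CS340, CS401

DFS with gray/black marking from CS401:
CS401 gray
  CS420 gray
  CS420 black
  CS340 gray
    CS301 gray
      CS120 gray
      CS120 black
      CS250 gray
        CS250→CS401: CS401 is gray → back edge
Back edge closes the cycle CS401 → CS340 → CS301 → CS250 → CS401; its vertices are {CS250, CS301, CS340, CS401}.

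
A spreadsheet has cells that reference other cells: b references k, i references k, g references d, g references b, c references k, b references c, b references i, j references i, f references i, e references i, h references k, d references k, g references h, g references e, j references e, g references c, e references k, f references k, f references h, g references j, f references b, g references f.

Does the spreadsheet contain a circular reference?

DFS with white/gray/black marking, starting from h:
h gray
  k gray
  k black
h black
b gray
  c gray
    c→k: k black — skip
  c black
  b→k: k black — skip
  i gray
    i→k: k black — skip
  i black
b black
d gray
  d→k: k black — skip
d black
e gray
  e→k: k black — skip
  e→i: i black — skip
e black
f gray
  f→b: b black — skip
  f→i: i black — skip
  f→h: h black — skip
  f→k: k black — skip
f black
g gray
  g→f: f black — skip
  g→h: h black — skip
  g→b: b black — skip
  g→c: c black — skip
  g→d: d black — skip
  j gray
    j→e: e black — skip
    j→i: i black — skip
  j black
  g→e: e black — skip
g black
Every edge goes to a white or black vertex — no back edge, so the graph is acyclic.

No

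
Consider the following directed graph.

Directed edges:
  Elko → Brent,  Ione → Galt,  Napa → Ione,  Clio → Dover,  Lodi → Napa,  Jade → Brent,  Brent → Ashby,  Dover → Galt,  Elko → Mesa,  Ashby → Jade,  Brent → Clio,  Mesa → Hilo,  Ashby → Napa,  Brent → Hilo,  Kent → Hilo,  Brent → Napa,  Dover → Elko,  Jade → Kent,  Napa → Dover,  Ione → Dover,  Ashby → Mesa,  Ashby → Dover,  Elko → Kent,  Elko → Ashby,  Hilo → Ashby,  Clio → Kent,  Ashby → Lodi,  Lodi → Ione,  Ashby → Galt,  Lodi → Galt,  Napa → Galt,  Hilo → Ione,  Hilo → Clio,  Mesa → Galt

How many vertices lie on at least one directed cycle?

A vertex is on a directed cycle iff it belongs to a strongly connected component of size ≥ 2 (or has a self-loop).
The vertices on cycles are {Clio, Elko, Hilo, Ione, Jade, Kent, Lodi, Mesa, Napa, Ashby, Brent, Dover} — 12 in total.

12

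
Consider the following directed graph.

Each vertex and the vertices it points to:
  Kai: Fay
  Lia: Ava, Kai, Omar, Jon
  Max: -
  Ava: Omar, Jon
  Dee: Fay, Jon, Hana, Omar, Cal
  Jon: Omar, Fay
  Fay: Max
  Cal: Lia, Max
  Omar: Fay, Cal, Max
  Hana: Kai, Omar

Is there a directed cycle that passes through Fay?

No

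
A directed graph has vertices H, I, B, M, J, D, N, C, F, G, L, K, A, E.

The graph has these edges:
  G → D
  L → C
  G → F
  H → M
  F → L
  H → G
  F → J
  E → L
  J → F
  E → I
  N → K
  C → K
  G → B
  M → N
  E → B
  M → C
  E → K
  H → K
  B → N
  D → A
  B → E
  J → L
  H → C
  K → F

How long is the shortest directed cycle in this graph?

2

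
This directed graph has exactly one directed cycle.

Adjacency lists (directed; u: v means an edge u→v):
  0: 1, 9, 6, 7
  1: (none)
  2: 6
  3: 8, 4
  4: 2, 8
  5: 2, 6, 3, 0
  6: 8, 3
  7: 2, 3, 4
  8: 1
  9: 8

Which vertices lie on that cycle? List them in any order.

DFS with gray/black marking from 2:
2 gray
  6 gray
    8 gray
      1 gray
      1 black
    8 black
    3 gray
      3→8: 8 black — skip
      4 gray
        4→2: 2 is gray → back edge
Back edge closes the cycle 2 → 6 → 3 → 4 → 2; its vertices are {2, 3, 4, 6}.

2, 3, 4, 6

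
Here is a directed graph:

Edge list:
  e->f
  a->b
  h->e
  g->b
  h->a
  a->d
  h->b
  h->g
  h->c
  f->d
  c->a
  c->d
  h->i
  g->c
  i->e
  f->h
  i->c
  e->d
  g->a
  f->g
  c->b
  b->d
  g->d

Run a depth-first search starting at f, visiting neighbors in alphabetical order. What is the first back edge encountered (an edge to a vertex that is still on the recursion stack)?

e→f

DFS from f (visiting neighbors in alphabetical order); mark gray on enter, black on exit:
f gray
  d gray
  d black
  g gray
    a gray
      b gray
        b→d: d black — skip
      b black
      a→d: d black — skip
    a black
    g→b: b black — skip
    c gray
      c→a: a black — skip
      c→b: b black — skip
      c→d: d black — skip
    c black
    g→d: d black — skip
  g black
  h gray
    h→a: a black — skip
    h→b: b black — skip
    h→c: c black — skip
    e gray
      e→d: d black — skip
      e→f: f is gray → back edge
First back edge: e → f.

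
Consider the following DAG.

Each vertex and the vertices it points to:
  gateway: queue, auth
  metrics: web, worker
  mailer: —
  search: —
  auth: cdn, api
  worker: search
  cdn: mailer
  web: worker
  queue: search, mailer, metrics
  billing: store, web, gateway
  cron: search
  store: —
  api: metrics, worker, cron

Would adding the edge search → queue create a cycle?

Yes

Adding search→queue creates a cycle iff queue can already reach search.
Path from queue: queue → search.
So queue → … → search → queue is a cycle.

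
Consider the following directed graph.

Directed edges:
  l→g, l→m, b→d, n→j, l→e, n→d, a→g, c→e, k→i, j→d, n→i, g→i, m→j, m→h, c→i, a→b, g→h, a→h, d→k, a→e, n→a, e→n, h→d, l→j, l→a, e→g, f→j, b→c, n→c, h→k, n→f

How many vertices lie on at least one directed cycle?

5

A vertex is on a directed cycle iff it belongs to a strongly connected component of size ≥ 2 (or has a self-loop).
The vertices on cycles are {a, b, c, e, n} — 5 in total.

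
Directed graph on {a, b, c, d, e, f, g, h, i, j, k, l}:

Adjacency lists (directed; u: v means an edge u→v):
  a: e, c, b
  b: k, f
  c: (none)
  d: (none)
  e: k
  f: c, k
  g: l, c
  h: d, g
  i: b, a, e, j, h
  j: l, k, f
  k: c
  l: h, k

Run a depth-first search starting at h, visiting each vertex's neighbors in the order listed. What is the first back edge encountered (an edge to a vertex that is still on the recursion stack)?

DFS from h (visiting each vertex's neighbors in the order listed); mark gray on enter, black on exit:
h gray
  d gray
  d black
  g gray
    l gray
      l→h: h is gray → back edge
First back edge: l → h.

l->h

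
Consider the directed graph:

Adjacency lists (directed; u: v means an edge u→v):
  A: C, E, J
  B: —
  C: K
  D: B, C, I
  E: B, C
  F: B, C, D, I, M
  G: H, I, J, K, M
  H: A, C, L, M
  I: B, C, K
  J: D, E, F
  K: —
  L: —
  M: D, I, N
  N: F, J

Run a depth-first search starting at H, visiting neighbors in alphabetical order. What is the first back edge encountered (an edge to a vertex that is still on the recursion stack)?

DFS from H (visiting neighbors in alphabetical order); mark gray on enter, black on exit:
H gray
  A gray
    C gray
      K gray
      K black
    C black
    E gray
      B gray
      B black
      E→C: C black — skip
    E black
    J gray
      D gray
        D→B: B black — skip
        D→C: C black — skip
        I gray
          I→B: B black — skip
          I→C: C black — skip
          I→K: K black — skip
        I black
      D black
      J→E: E black — skip
      F gray
        F→B: B black — skip
        F→C: C black — skip
        F→D: D black — skip
        F→I: I black — skip
        M gray
          M→D: D black — skip
          M→I: I black — skip
          N gray
            N→F: F is gray → back edge
First back edge: N → F.

N→F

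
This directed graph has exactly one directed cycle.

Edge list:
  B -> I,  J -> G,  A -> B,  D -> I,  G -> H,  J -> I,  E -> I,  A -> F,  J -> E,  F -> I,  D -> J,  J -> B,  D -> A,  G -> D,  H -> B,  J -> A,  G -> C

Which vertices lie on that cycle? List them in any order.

D, G, J

DFS with gray/black marking from D:
D gray
  A gray
    F gray
      I gray
      I black
    F black
    B gray
      B→I: I black — skip
    B black
  A black
  D→I: I black — skip
  J gray
    J→I: I black — skip
    J→A: A black — skip
    E gray
      E→I: I black — skip
    E black
    G gray
      C gray
      C black
      H gray
        H→B: B black — skip
      H black
      G→D: D is gray → back edge
Back edge closes the cycle D → J → G → D; its vertices are {D, G, J}.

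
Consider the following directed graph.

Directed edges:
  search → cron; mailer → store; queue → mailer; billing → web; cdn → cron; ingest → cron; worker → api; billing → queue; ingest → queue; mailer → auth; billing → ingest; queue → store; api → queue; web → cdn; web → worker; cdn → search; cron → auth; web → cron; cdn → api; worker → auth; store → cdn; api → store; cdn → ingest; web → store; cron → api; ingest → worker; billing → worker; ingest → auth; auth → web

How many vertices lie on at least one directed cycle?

11

A vertex is on a directed cycle iff it belongs to a strongly connected component of size ≥ 2 (or has a self-loop).
The vertices on cycles are {api, cdn, web, auth, cron, queue, store, ingest, mailer, search, worker} — 11 in total.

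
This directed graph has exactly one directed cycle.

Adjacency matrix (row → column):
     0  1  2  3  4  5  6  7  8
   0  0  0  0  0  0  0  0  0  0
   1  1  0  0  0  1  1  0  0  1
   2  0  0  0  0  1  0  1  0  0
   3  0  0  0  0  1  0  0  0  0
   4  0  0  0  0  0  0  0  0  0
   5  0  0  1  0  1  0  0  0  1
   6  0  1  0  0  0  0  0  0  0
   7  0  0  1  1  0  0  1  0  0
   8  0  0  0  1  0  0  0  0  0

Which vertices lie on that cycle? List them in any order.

1, 2, 5, 6

DFS with gray/black marking from 6:
6 gray
  1 gray
    0 gray
    0 black
    8 gray
      3 gray
        4 gray
        4 black
      3 black
    8 black
    5 gray
      5→4: 4 black — skip
      5→8: 8 black — skip
      2 gray
        2→6: 6 is gray → back edge
Back edge closes the cycle 6 → 1 → 5 → 2 → 6; its vertices are {1, 2, 5, 6}.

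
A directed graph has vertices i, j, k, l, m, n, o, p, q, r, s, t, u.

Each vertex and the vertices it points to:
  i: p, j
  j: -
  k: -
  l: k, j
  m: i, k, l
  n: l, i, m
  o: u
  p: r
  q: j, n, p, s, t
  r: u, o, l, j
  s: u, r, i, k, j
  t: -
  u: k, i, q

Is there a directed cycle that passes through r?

r is on a cycle iff r can reach itself via ≥1 edge.
r → u → i → p → r — yes.

Yes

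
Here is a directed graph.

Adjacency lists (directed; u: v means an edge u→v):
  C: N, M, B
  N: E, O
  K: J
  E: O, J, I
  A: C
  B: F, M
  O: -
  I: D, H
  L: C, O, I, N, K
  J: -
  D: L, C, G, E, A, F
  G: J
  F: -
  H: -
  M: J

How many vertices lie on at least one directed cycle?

A vertex is on a directed cycle iff it belongs to a strongly connected component of size ≥ 2 (or has a self-loop).
The vertices on cycles are {A, C, D, E, I, L, N} — 7 in total.

7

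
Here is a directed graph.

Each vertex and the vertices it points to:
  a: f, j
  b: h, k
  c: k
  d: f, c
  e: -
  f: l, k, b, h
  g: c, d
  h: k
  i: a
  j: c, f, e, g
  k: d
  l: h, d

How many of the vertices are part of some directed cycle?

A vertex is on a directed cycle iff it belongs to a strongly connected component of size ≥ 2 (or has a self-loop).
The vertices on cycles are {b, c, d, f, h, k, l} — 7 in total.

7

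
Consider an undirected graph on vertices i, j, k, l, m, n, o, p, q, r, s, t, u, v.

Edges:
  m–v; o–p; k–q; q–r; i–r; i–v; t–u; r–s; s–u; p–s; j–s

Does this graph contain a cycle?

DFS, tracking each vertex's parent; an edge to a visited non-parent vertex closes a cycle.
Start from n:
visit n (parent –)
visit i (parent –)
  visit v (parent i)
    v–i: parent, skip
    visit m (parent v)
      m–v: parent, skip
  visit r (parent i)
    visit q (parent r)
      q–r: parent, skip
      visit k (parent q)
        k–q: parent, skip
    r–i: parent, skip
    visit s (parent r)
      visit p (parent s)
        p–s: parent, skip
        visit o (parent p)
          o–p: parent, skip
      visit u (parent s)
        visit t (parent u)
          t–u: parent, skip
        u–s: parent, skip
      visit j (parent s)
        j–s: parent, skip
      s–r: parent, skip
visit l (parent –)
No non-parent visited neighbor found — the graph is a forest.

No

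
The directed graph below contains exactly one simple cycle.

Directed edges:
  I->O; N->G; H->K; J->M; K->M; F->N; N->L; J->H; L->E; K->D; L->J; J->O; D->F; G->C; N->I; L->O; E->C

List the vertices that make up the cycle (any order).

D, F, H, J, K, L, N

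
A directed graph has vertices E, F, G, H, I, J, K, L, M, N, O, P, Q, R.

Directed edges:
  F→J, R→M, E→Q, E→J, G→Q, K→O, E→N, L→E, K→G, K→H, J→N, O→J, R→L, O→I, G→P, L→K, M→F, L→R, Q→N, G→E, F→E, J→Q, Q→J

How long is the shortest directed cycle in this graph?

2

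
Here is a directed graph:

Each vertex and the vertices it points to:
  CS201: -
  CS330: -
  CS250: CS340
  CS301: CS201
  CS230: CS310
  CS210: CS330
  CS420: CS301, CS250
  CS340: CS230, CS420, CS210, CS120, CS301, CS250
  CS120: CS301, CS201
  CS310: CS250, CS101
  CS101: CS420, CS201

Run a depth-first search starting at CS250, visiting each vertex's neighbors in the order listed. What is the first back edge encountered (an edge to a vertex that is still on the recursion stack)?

CS310→CS250

DFS from CS250 (visiting each vertex's neighbors in the order listed); mark gray on enter, black on exit:
CS250 gray
  CS340 gray
    CS230 gray
      CS310 gray
        CS310→CS250: CS250 is gray → back edge
First back edge: CS310 → CS250.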